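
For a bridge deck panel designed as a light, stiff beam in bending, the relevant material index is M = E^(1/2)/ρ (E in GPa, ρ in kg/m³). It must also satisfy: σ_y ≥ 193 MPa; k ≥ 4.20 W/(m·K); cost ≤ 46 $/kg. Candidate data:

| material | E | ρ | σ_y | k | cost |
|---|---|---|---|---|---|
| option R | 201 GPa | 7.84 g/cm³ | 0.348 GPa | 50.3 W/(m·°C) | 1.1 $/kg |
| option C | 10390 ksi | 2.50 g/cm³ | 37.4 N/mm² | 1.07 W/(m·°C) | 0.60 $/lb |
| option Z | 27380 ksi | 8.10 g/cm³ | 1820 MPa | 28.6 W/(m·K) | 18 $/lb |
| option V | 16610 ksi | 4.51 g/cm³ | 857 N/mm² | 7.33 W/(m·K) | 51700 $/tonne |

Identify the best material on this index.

option R

Screen on constraints: σ_y ≥ 193 MPa; k ≥ 4.20 W/(m·K); cost ≤ 46 $/kg. Survivors: option R, option Z.
In SI units:
  option R: E = 201.0 GPa, ρ = 7840 kg/m³
  option Z: E = 188.8 GPa, ρ = 8100 kg/m³
  option R: M = 1.81×10⁻³
  option Z: M = 1.70×10⁻³
Option R ranks first.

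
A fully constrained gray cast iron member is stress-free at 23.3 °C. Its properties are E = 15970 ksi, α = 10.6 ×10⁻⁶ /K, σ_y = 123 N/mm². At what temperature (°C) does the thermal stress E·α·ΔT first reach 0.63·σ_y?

89.7 °C

E = 15970 ksi = 110.1 GPa.
σ_y = 123 N/mm² = 123.0 MPa.
E·α·ΔT = 77.49 MPa ⇒ ΔT = 77.49 / (110.1×10³ × 10.6×10⁻⁶) = 66.39 K.
T = 23.3 + 66.39 = 89.69 °C.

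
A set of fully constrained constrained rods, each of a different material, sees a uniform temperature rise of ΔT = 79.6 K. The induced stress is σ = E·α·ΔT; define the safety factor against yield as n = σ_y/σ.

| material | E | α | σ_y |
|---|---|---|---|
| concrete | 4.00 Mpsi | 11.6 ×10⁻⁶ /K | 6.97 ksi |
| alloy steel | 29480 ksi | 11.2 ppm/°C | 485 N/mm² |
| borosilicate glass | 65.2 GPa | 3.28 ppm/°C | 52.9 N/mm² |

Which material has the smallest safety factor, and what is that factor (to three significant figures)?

Converting E to GPa, α to ×10⁻⁶/K, σ_y to MPa, then σ and n for each:
  concrete: E = 27.58, α = 11.6, σ_y = 48.06 → σ = 25.5 MPa, n = 1.89
  alloy steel: E = 203.3, α = 11.2, σ_y = 485.0 → σ = 181 MPa, n = 2.68
  borosilicate glass: E = 65.20, α = 3.28, σ_y = 52.90 → σ = 17.0 MPa, n = 3.11
Concrete has the lowest safety factor, n = 1.89.

concrete, n = 1.89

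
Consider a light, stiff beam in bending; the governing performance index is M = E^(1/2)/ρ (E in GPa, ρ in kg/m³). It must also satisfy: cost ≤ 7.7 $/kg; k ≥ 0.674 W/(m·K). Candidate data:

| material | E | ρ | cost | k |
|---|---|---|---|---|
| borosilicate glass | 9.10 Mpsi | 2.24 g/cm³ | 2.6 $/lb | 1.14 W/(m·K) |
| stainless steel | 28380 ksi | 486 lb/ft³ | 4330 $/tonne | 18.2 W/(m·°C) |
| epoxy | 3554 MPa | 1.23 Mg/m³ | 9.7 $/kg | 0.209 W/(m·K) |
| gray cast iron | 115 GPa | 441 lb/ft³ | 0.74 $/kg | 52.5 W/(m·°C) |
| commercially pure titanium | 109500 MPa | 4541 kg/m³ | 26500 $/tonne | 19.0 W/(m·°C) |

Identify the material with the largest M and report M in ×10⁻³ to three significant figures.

Screen on constraints: cost ≤ 7.7 $/kg; k ≥ 0.674 W/(m·K). Survivors: borosilicate glass, stainless steel, gray cast iron.
After converting to SI:
  borosilicate glass: E = 62.74 GPa, ρ = 2240 kg/m³
  stainless steel: E = 195.7 GPa, ρ = 7785 kg/m³
  gray cast iron: E = 115.0 GPa, ρ = 7064 kg/m³
  borosilicate glass: M = 3.54×10⁻³
  stainless steel: M = 1.80×10⁻³
  gray cast iron: M = 1.52×10⁻³
The maximum is for borosilicate glass.

borosilicate glass, M = 3.54×10⁻³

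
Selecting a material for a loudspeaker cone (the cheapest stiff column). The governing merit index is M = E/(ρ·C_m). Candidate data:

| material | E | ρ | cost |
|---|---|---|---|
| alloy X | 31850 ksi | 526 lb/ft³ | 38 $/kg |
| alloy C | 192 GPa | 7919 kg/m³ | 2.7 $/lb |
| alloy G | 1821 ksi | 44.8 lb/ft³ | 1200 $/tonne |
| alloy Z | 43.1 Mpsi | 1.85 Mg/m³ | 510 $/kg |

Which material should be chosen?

alloy G

Normalizing units and computing the index:
  alloy X: E = 219.6 GPa, ρ = 8426 kg/m³, cost = 38.00 $/kg
  alloy C: E = 192.0 GPa, ρ = 7919 kg/m³, cost = 5.952 $/kg
  alloy G: E = 12.56 GPa, ρ = 717.6 kg/m³, cost = 1.200 $/kg
  alloy Z: E = 297.2 GPa, ρ = 1850 kg/m³, cost = 510.0 $/kg
  alloy G: M = 14.6 MN·m per $
  alloy C: M = 4.07 MN·m per $
  alloy X: M = 0.686 MN·m per $
  alloy Z: M = 0.315 MN·m per $
Alloy G ranks first.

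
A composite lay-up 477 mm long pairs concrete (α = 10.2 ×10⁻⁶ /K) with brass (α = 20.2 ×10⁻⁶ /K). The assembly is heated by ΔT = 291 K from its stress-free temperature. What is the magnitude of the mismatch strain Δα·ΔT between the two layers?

2.91×10⁻³

Δα = |10.2 − 20.2|×10⁻⁶/K = 10.0×10⁻⁶/K.
Mismatch strain = Δα·ΔT = 10.0×10⁻⁶ × 291.0 = 2.91×10⁻³.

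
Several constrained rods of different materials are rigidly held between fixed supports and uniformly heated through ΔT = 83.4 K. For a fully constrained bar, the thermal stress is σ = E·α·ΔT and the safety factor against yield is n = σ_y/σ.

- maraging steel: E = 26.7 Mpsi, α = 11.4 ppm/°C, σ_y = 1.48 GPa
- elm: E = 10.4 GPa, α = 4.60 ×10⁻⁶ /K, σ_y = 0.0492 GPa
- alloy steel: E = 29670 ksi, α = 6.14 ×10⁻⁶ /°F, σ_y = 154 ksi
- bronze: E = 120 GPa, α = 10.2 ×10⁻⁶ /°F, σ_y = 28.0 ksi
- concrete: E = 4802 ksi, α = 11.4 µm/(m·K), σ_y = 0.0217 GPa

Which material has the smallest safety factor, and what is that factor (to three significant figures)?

concrete, n = 0.689

Per material, after unit conversion:
  maraging steel: E = 184.1, α = 11.4, σ_y = 1480 → σ = 175 MPa, n = 8.46
  elm: E = 10.40, α = 4.60, σ_y = 49.20 → σ = 3.99 MPa, n = 12.3
  alloy steel: E = 204.6, α = 11.1, σ_y = 1062 → σ = 189 MPa, n = 5.63
  bronze: E = 120.0, α = 18.4, σ_y = 193.1 → σ = 184 MPa, n = 1.05
  concrete: E = 33.11, α = 11.4, σ_y = 21.70 → σ = 31.5 MPa, n = 0.689
Smallest n: concrete with n = 0.689.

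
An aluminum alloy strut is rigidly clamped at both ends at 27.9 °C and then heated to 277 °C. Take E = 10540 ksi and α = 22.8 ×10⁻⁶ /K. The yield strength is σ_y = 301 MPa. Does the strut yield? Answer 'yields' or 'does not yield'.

yields

E = 10540 ksi = 72.67 GPa.
ΔT = 249.1 K. Constrained thermal stress σ = E·α·ΔT = 72.67×10³ MPa × 22.8×10⁻⁶ × 249.1 = 413 MPa (compressive).
Compare to σ_y = 301 MPa: σ ≥ σ_y, so it yields.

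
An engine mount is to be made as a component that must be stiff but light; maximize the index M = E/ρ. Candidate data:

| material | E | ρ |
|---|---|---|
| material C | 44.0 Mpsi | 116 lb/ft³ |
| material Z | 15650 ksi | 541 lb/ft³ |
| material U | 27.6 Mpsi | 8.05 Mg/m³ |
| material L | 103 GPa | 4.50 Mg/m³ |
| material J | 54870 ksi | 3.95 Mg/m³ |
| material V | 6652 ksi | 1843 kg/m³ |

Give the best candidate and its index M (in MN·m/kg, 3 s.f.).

Putting every candidate on a common basis:
  material C: E = 303.4 GPa, ρ = 1858 kg/m³
  material Z: E = 107.9 GPa, ρ = 8666 kg/m³
  material U: E = 190.3 GPa, ρ = 8050 kg/m³
  material L: E = 103.0 GPa, ρ = 4500 kg/m³
  material J: E = 378.3 GPa, ρ = 3950 kg/m³
  material V: E = 45.86 GPa, ρ = 1843 kg/m³
  material C: M = 163 MN·m/kg
  material J: M = 95.8 MN·m/kg
  material V: M = 24.9 MN·m/kg
  material U: M = 23.6 MN·m/kg
  material L: M = 22.9 MN·m/kg
  material Z: M = 12.5 MN·m/kg
Material C ranks first.

material C, M = 163 MN·m/kg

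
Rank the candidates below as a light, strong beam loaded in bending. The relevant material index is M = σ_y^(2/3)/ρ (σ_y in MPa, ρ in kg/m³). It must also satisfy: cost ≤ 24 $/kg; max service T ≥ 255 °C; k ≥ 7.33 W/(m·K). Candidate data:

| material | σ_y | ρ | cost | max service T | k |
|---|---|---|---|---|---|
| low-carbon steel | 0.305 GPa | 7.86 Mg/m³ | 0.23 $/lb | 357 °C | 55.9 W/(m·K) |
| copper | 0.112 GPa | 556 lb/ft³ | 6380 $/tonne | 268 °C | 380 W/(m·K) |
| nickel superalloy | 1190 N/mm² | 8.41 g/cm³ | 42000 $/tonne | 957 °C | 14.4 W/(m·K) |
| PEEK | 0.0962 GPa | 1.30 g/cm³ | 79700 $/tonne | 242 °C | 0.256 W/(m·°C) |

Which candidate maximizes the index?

Screen on constraints: cost ≤ 24 $/kg; max service T ≥ 255 °C; k ≥ 7.33 W/(m·K). Survivors: low-carbon steel, copper.
Putting every candidate on a common basis:
  low-carbon steel: σ_y = 305.0 MPa, ρ = 7860 kg/m³
  copper: σ_y = 112.0 MPa, ρ = 8906 kg/m³
  low-carbon steel: M = 5.76×10⁻³
  copper: M = 2.61×10⁻³
The maximum is for low-carbon steel.

low-carbon steel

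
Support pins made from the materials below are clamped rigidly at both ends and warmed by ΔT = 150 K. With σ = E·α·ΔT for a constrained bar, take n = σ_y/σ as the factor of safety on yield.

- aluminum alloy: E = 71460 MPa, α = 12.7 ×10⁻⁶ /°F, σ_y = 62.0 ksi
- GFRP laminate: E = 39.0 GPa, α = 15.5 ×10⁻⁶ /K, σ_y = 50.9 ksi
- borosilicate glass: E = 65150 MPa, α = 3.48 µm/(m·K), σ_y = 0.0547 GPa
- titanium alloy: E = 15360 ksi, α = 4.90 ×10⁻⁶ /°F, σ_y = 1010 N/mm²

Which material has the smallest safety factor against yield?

borosilicate glass

With everything in SI (GPa, ×10⁻⁶/K, MPa):
  aluminum alloy: E = 71.46, α = 22.9, σ_y = 427.5 → σ = 245 MPa, n = 1.74
  GFRP laminate: E = 39.00, α = 15.5, σ_y = 350.9 → σ = 90.7 MPa, n = 3.87
  borosilicate glass: E = 65.15, α = 3.48, σ_y = 54.70 → σ = 34.0 MPa, n = 1.61
  titanium alloy: E = 105.9, α = 8.82, σ_y = 1010 → σ = 140 MPa, n = 7.21
The minimum is borosilicate glass at n = 1.61.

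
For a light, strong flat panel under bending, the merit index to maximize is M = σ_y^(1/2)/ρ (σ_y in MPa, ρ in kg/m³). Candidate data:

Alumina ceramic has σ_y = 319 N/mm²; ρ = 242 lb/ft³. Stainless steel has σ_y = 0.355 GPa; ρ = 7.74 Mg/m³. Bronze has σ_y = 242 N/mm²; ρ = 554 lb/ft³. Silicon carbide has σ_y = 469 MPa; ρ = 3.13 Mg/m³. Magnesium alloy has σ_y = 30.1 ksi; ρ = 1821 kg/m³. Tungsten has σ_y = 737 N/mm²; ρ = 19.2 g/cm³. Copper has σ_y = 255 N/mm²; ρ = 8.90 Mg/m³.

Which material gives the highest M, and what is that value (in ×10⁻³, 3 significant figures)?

In SI units:
  alumina ceramic: σ_y = 319.0 MPa, ρ = 3876 kg/m³
  stainless steel: σ_y = 355.0 MPa, ρ = 7740 kg/m³
  bronze: σ_y = 242.0 MPa, ρ = 8874 kg/m³
  silicon carbide: σ_y = 469.0 MPa, ρ = 3130 kg/m³
  magnesium alloy: σ_y = 207.5 MPa, ρ = 1821 kg/m³
  tungsten: σ_y = 737.0 MPa, ρ = 19200 kg/m³
  copper: σ_y = 255.0 MPa, ρ = 8900 kg/m³
  magnesium alloy: M = 7.91×10⁻³
  silicon carbide: M = 6.92×10⁻³
  alumina ceramic: M = 4.61×10⁻³
  stainless steel: M = 2.43×10⁻³
  copper: M = 1.79×10⁻³
  bronze: M = 1.75×10⁻³
  tungsten: M = 1.41×10⁻³
The maximum is for magnesium alloy.

magnesium alloy, M = 7.91×10⁻³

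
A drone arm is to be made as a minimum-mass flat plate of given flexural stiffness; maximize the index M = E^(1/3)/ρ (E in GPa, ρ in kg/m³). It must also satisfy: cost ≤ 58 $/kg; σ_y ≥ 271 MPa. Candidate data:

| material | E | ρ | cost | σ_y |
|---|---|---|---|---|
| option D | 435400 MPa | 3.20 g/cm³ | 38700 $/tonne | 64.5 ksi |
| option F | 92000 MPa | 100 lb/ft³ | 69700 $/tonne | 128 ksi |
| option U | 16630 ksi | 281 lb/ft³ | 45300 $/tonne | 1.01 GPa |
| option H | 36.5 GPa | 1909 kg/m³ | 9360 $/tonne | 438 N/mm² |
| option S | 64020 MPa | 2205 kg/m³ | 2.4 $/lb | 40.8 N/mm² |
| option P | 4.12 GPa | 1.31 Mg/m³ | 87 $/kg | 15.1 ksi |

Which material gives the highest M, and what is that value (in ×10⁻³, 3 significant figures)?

option D, M = 2.37×10⁻³

Screen on constraints: cost ≤ 58 $/kg; σ_y ≥ 271 MPa. Survivors: option D, option U, option H.
After converting to SI:
  option D: E = 435.4 GPa, ρ = 3200 kg/m³
  option U: E = 114.7 GPa, ρ = 4501 kg/m³
  option H: E = 36.50 GPa, ρ = 1909 kg/m³
  option D: M = 2.37×10⁻³
  option H: M = 1.74×10⁻³
  option U: M = 1.08×10⁻³
The maximum is for option D.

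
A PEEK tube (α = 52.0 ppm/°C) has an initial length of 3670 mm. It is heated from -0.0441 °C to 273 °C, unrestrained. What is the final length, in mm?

3722.1 mm

ΔT = 273 − (-0.0441) = 273.0 K.
ΔL = α·L₀·ΔT = 52.0×10⁻⁶ × 3670 mm × 273.0 K = 52.1 mm.
L = L₀ + ΔL = 3670 + 52.1 = 3722.1 mm.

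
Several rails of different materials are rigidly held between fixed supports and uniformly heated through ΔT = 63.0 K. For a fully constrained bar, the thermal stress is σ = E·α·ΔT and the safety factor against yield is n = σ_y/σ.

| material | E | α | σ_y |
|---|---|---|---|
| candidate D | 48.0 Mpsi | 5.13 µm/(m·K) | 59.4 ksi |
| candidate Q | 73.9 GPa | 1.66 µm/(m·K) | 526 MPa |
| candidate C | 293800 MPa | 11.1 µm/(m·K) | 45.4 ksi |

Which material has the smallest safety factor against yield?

Per material, after unit conversion:
  candidate D: E = 330.9, α = 5.13, σ_y = 409.5 → σ = 107 MPa, n = 3.83
  candidate Q: E = 73.90, α = 1.66, σ_y = 526.0 → σ = 7.73 MPa, n = 68.1
  candidate C: E = 293.8, α = 11.1, σ_y = 313.0 → σ = 205 MPa, n = 1.52
Smallest n: candidate C with n = 1.52.

candidate C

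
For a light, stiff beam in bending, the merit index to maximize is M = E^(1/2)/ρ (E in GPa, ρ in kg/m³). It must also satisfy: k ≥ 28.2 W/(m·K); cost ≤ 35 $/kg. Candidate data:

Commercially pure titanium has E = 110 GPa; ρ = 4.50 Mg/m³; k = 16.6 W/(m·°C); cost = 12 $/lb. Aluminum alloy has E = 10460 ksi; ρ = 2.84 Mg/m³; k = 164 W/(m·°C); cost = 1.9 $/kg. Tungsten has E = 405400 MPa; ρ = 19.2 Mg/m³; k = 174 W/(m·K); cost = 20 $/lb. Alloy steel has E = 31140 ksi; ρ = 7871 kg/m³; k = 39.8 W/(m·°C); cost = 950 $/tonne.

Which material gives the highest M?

aluminum alloy

Screen on constraints: k ≥ 28.2 W/(m·K); cost ≤ 35 $/kg. Survivors: aluminum alloy, alloy steel.
After converting to SI:
  aluminum alloy: E = 72.12 GPa, ρ = 2840 kg/m³
  alloy steel: E = 214.7 GPa, ρ = 7871 kg/m³
  aluminum alloy: M = 2.99×10⁻³
  alloy steel: M = 1.86×10⁻³
The maximum is for aluminum alloy.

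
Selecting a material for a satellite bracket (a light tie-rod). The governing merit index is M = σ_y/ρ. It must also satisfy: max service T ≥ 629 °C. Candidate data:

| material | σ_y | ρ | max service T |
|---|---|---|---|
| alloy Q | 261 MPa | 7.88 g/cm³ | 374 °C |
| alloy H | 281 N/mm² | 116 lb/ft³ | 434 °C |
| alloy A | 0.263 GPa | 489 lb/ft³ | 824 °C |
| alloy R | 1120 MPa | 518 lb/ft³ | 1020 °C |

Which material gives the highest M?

alloy R

Screen on constraints: max service T ≥ 629 °C. Survivors: alloy A, alloy R.
In SI units:
  alloy A: σ_y = 263.0 MPa, ρ = 7833 kg/m³
  alloy R: σ_y = 1120 MPa, ρ = 8298 kg/m³
  alloy R: M = 135 kN·m/kg
  alloy A: M = 33.6 kN·m/kg
Alloy R ranks first.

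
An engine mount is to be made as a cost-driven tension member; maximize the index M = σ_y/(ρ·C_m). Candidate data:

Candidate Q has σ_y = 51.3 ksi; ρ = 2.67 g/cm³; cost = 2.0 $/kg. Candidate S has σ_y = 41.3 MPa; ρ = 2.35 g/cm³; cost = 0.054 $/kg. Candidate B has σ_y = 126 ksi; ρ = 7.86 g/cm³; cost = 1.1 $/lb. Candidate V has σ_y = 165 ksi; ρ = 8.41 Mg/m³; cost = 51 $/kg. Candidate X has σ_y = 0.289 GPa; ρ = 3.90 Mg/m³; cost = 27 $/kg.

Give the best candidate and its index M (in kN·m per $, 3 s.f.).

candidate S, M = 325 kN·m per $

Convert each candidate to consistent units, then evaluate M:
  candidate Q: σ_y = 353.7 MPa, ρ = 2670 kg/m³, cost = 2.000 $/kg
  candidate S: σ_y = 41.30 MPa, ρ = 2350 kg/m³, cost = 0.05400 $/kg
  candidate B: σ_y = 868.7 MPa, ρ = 7860 kg/m³, cost = 2.425 $/kg
  candidate V: σ_y = 1138 MPa, ρ = 8410 kg/m³, cost = 51.00 $/kg
  candidate X: σ_y = 289.0 MPa, ρ = 3900 kg/m³, cost = 27.00 $/kg
  candidate S: M = 325 kN·m per $
  candidate Q: M = 66.2 kN·m per $
  candidate B: M = 45.6 kN·m per $
  candidate X: M = 2.74 kN·m per $
  candidate V: M = 2.65 kN·m per $
Candidate S has the largest M.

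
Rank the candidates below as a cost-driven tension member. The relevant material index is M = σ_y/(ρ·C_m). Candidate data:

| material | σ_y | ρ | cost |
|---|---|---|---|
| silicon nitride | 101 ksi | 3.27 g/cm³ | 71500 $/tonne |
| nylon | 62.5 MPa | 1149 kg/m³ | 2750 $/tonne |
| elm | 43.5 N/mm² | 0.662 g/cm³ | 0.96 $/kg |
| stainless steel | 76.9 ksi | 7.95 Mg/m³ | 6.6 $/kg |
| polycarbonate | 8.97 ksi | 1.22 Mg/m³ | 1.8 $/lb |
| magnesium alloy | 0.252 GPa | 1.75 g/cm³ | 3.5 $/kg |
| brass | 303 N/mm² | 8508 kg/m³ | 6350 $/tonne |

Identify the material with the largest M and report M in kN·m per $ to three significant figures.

Convert each candidate to consistent units, then evaluate M:
  silicon nitride: σ_y = 696.4 MPa, ρ = 3270 kg/m³, cost = 71.50 $/kg
  nylon: σ_y = 62.50 MPa, ρ = 1149 kg/m³, cost = 2.750 $/kg
  elm: σ_y = 43.50 MPa, ρ = 662.0 kg/m³, cost = 0.9600 $/kg
  stainless steel: σ_y = 530.2 MPa, ρ = 7950 kg/m³, cost = 6.600 $/kg
  polycarbonate: σ_y = 61.85 MPa, ρ = 1220 kg/m³, cost = 3.968 $/kg
  magnesium alloy: σ_y = 252.0 MPa, ρ = 1750 kg/m³, cost = 3.500 $/kg
  brass: σ_y = 303.0 MPa, ρ = 8508 kg/m³, cost = 6.350 $/kg
  elm: M = 68.4 kN·m per $
  magnesium alloy: M = 41.1 kN·m per $
  nylon: M = 19.8 kN·m per $
  polycarbonate: M = 12.8 kN·m per $
  stainless steel: M = 10.1 kN·m per $
  brass: M = 5.61 kN·m per $
  silicon nitride: M = 2.98 kN·m per $
Highest index: elm.

elm, M = 68.4 kN·m per $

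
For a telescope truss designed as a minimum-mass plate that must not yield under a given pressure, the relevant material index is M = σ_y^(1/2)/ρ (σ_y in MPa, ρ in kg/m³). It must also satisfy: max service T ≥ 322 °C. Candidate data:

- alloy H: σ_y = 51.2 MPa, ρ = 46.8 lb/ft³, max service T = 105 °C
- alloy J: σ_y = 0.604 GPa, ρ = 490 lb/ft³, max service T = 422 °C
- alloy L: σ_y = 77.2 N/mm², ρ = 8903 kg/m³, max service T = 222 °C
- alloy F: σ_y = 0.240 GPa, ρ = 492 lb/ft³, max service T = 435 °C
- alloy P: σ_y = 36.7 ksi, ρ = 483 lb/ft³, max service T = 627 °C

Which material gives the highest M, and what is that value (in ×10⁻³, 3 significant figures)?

Screen on constraints: max service T ≥ 322 °C. Survivors: alloy J, alloy F, alloy P.
Normalizing units and computing the index:
  alloy J: σ_y = 604.0 MPa, ρ = 7849 kg/m³
  alloy F: σ_y = 240.0 MPa, ρ = 7881 kg/m³
  alloy P: σ_y = 253.0 MPa, ρ = 7737 kg/m³
  alloy J: M = 3.13×10⁻³
  alloy P: M = 2.06×10⁻³
  alloy F: M = 1.97×10⁻³
Highest index: alloy J.

alloy J, M = 3.13×10⁻³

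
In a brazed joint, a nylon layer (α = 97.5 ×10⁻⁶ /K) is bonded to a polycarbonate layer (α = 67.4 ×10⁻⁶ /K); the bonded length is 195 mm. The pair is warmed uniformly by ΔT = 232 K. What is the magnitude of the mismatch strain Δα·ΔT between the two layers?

Δα = |97.5 − 67.4|×10⁻⁶/K = 30.1×10⁻⁶/K.
Mismatch strain = Δα·ΔT = 30.1×10⁻⁶ × 232.0 = 6.98×10⁻³.

6.98×10⁻³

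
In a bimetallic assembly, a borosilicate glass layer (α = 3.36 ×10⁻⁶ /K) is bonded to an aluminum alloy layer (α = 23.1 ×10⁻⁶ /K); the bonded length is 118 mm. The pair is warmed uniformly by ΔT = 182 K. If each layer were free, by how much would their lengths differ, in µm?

424 µm

Δα = |3.36 − 23.1|×10⁻⁶/K = 19.7×10⁻⁶/K.
ΔL_mismatch = Δα·L·ΔT = 19.7×10⁻⁶ × 118.0 mm × 182.0 K = 424 µm.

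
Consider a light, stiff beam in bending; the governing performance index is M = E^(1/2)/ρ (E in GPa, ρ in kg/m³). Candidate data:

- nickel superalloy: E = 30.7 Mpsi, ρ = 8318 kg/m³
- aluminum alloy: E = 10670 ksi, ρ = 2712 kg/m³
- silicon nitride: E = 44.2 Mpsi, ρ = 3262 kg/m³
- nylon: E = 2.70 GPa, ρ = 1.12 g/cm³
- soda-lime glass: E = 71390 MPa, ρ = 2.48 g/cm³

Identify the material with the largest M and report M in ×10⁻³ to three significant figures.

Convert each candidate to consistent units, then evaluate M:
  nickel superalloy: E = 211.7 GPa, ρ = 8318 kg/m³
  aluminum alloy: E = 73.57 GPa, ρ = 2712 kg/m³
  silicon nitride: E = 304.7 GPa, ρ = 3262 kg/m³
  nylon: E = 2.700 GPa, ρ = 1120 kg/m³
  soda-lime glass: E = 71.39 GPa, ρ = 2480 kg/m³
  silicon nitride: M = 5.35×10⁻³
  soda-lime glass: M = 3.41×10⁻³
  aluminum alloy: M = 3.16×10⁻³
  nickel superalloy: M = 1.75×10⁻³
  nylon: M = 1.47×10⁻³
The maximum is for silicon nitride.

silicon nitride, M = 5.35×10⁻³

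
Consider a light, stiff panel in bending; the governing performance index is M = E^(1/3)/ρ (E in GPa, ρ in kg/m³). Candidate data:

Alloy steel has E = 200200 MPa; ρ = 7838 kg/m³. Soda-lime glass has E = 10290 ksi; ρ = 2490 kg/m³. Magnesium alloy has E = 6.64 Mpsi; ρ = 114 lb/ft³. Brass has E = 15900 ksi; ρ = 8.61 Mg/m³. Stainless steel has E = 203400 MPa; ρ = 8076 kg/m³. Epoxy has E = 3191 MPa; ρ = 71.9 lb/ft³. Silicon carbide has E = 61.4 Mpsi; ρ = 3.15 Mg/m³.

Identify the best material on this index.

Normalizing units and computing the index:
  alloy steel: E = 200.2 GPa, ρ = 7838 kg/m³
  soda-lime glass: E = 70.95 GPa, ρ = 2490 kg/m³
  magnesium alloy: E = 45.78 GPa, ρ = 1826 kg/m³
  brass: E = 109.6 GPa, ρ = 8610 kg/m³
  stainless steel: E = 203.4 GPa, ρ = 8076 kg/m³
  epoxy: E = 3.191 GPa, ρ = 1152 kg/m³
  silicon carbide: E = 423.3 GPa, ρ = 3150 kg/m³
  silicon carbide: M = 2.38×10⁻³
  magnesium alloy: M = 1.96×10⁻³
  soda-lime glass: M = 1.66×10⁻³
  epoxy: M = 1.28×10⁻³
  alloy steel: M = 0.746×10⁻³
  stainless steel: M = 0.728×10⁻³
  brass: M = 0.556×10⁻³
Silicon carbide ranks first.

silicon carbide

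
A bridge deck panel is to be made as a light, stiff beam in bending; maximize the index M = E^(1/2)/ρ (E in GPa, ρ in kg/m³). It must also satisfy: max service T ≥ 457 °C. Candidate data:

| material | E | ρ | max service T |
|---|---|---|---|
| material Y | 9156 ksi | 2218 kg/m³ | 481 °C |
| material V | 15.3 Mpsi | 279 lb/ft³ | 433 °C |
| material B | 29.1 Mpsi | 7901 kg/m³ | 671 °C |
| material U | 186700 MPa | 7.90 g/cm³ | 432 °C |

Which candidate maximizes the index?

material Y

Screen on constraints: max service T ≥ 457 °C. Survivors: material Y, material B.
Normalizing units and computing the index:
  material Y: E = 63.13 GPa, ρ = 2218 kg/m³
  material B: E = 200.6 GPa, ρ = 7901 kg/m³
  material Y: M = 3.58×10⁻³
  material B: M = 1.79×10⁻³
Material Y ranks first.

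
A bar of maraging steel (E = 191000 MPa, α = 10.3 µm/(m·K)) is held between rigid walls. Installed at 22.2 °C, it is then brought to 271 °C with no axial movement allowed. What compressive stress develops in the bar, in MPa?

489 MPa

E = 191000 MPa = 191.0 GPa.
ΔT = 248.8 K. Constrained thermal stress σ = E·α·ΔT = 191.0×10³ MPa × 10.3×10⁻⁶ × 248.8 = 489 MPa (compressive).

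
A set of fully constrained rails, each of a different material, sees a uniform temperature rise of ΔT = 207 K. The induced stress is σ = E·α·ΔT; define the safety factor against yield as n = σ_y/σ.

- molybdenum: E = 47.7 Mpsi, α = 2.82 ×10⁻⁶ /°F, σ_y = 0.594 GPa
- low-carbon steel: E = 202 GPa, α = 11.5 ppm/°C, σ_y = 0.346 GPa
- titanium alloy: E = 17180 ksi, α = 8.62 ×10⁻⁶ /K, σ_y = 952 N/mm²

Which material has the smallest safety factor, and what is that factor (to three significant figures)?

low-carbon steel, n = 0.720

With everything in SI (GPa, ×10⁻⁶/K, MPa):
  molybdenum: E = 328.9, α = 5.08, σ_y = 594.0 → σ = 346 MPa, n = 1.72
  low-carbon steel: E = 202.0, α = 11.5, σ_y = 346.0 → σ = 481 MPa, n = 0.720
  titanium alloy: E = 118.5, α = 8.62, σ_y = 952.0 → σ = 211 MPa, n = 4.50
The minimum is low-carbon steel at n = 0.720.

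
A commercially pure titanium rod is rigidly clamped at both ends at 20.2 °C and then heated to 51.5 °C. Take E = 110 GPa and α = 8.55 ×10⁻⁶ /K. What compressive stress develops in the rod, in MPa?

29.4 MPa

ΔT = 31.30 K. Constrained thermal stress σ = E·α·ΔT = 110.0×10³ MPa × 8.55×10⁻⁶ × 31.30 = 29.4 MPa (compressive).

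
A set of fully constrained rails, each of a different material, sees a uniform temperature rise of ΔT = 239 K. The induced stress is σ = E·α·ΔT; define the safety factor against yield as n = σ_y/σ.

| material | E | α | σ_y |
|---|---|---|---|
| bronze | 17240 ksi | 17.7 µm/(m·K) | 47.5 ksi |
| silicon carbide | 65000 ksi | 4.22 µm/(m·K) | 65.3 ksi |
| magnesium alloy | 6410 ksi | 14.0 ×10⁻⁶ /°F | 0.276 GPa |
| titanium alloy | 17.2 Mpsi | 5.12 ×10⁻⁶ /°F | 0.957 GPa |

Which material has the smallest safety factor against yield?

Per material, after unit conversion:
  bronze: E = 118.9, α = 17.7, σ_y = 327.5 → σ = 503 MPa, n = 0.651
  silicon carbide: E = 448.2, α = 4.22, σ_y = 450.2 → σ = 452 MPa, n = 0.996
  magnesium alloy: E = 44.20, α = 25.2, σ_y = 276.0 → σ = 266 MPa, n = 1.04
  titanium alloy: E = 118.6, α = 9.22, σ_y = 957.0 → σ = 261 MPa, n = 3.66
Smallest n: bronze with n = 0.651.

bronze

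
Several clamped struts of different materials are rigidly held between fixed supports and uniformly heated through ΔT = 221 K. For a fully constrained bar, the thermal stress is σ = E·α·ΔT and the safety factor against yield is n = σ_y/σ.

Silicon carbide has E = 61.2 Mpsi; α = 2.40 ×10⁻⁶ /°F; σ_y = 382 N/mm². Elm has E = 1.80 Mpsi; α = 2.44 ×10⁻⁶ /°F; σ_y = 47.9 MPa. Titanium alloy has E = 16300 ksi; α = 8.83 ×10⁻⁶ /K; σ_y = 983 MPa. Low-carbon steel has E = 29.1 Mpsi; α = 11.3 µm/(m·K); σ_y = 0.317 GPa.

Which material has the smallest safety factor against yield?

With everything in SI (GPa, ×10⁻⁶/K, MPa):
  silicon carbide: E = 422.0, α = 4.32, σ_y = 382.0 → σ = 403 MPa, n = 0.948
  elm: E = 12.41, α = 4.39, σ_y = 47.90 → σ = 12.0 MPa, n = 3.98
  titanium alloy: E = 112.4, α = 8.83, σ_y = 983.0 → σ = 219 MPa, n = 4.48
  low-carbon steel: E = 200.6, α = 11.3, σ_y = 317.0 → σ = 501 MPa, n = 0.633
The minimum is low-carbon steel at n = 0.633.

low-carbon steel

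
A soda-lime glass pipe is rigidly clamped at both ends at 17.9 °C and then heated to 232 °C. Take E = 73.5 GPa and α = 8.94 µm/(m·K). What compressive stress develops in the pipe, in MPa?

141 MPa

ΔT = 214.1 K. Constrained thermal stress σ = E·α·ΔT = 73.50×10³ MPa × 8.94×10⁻⁶ × 214.1 = 141 MPa (compressive).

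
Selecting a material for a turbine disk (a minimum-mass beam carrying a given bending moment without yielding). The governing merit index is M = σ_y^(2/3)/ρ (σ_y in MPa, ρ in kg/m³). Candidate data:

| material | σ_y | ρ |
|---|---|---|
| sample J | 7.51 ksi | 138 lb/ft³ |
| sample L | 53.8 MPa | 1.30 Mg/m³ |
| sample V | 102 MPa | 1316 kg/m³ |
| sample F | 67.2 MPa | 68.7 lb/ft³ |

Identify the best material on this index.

Putting every candidate on a common basis:
  sample J: σ_y = 51.78 MPa, ρ = 2211 kg/m³
  sample L: σ_y = 53.80 MPa, ρ = 1300 kg/m³
  sample V: σ_y = 102.0 MPa, ρ = 1316 kg/m³
  sample F: σ_y = 67.20 MPa, ρ = 1100 kg/m³
  sample V: M = 16.6×10⁻³
  sample F: M = 15.0×10⁻³
  sample L: M = 11.0×10⁻³
  sample J: M = 6.28×10⁻³
The maximum is for sample V.

sample V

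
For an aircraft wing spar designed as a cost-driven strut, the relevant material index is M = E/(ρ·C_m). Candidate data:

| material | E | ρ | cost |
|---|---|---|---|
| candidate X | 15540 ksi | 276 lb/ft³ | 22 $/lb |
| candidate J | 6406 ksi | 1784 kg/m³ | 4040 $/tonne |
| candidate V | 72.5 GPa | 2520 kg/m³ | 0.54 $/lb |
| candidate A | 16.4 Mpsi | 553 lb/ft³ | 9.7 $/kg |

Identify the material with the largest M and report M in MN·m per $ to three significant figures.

Convert each candidate to consistent units, then evaluate M:
  candidate X: E = 107.1 GPa, ρ = 4421 kg/m³, cost = 48.50 $/kg
  candidate J: E = 44.17 GPa, ρ = 1784 kg/m³, cost = 4.040 $/kg
  candidate V: E = 72.50 GPa, ρ = 2520 kg/m³, cost = 1.190 $/kg
  candidate A: E = 113.1 GPa, ρ = 8858 kg/m³, cost = 9.700 $/kg
  candidate V: M = 24.2 MN·m per $
  candidate J: M = 6.13 MN·m per $
  candidate A: M = 1.32 MN·m per $
  candidate X: M = 0.500 MN·m per $
The maximum is for candidate V.

candidate V, M = 24.2 MN·m per $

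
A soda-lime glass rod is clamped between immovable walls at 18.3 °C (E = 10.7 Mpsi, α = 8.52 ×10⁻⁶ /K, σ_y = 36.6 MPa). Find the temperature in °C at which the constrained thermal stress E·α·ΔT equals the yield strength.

E = 10.7 Mpsi = 73.77 GPa.
E·α·ΔT = 36.60 MPa ⇒ ΔT = 36.60 / (73.77×10³ × 8.52×10⁻⁶) = 58.23 K.
T = 18.3 + 58.23 = 76.53 °C.

76.5 °C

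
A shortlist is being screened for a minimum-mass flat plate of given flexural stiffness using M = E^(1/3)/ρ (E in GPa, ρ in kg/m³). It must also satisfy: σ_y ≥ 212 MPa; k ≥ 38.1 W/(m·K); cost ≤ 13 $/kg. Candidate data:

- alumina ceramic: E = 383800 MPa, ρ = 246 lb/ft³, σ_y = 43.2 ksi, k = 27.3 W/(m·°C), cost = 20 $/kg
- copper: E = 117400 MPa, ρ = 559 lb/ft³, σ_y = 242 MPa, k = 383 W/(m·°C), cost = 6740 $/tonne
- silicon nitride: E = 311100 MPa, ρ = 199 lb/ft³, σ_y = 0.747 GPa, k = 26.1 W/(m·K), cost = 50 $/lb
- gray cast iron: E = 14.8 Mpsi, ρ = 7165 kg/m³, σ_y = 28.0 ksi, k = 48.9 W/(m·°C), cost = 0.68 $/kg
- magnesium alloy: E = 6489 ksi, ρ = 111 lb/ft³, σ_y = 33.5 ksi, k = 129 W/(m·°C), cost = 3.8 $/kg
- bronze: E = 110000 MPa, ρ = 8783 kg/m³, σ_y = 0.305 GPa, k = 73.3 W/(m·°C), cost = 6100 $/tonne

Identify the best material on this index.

Screen on constraints: σ_y ≥ 212 MPa; k ≥ 38.1 W/(m·K); cost ≤ 13 $/kg. Survivors: copper, magnesium alloy, bronze.
Normalizing units and computing the index:
  copper: E = 117.4 GPa, ρ = 8954 kg/m³
  magnesium alloy: E = 44.74 GPa, ρ = 1778 kg/m³
  bronze: E = 110.0 GPa, ρ = 8783 kg/m³
  magnesium alloy: M = 2.00×10⁻³
  copper: M = 0.547×10⁻³
  bronze: M = 0.546×10⁻³
Magnesium alloy has the largest M.

magnesium alloy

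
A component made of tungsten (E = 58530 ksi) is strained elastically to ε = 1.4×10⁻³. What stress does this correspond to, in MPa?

E = 58530 ksi = 403.6 GPa.
σ = E·ε = 403600 MPa × 1.4×10⁻³ = 565 MPa.

565 MPa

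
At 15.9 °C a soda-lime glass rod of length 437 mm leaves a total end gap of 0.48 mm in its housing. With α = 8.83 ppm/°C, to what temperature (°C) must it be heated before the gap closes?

140 °C

α·L₀·ΔT = 0.48 mm ⇒ ΔT = 0.48 / (8.83×10⁻⁶ × 437.0) = 124.4 K.
T = 15.9 + 124.4 = 140.3 °C.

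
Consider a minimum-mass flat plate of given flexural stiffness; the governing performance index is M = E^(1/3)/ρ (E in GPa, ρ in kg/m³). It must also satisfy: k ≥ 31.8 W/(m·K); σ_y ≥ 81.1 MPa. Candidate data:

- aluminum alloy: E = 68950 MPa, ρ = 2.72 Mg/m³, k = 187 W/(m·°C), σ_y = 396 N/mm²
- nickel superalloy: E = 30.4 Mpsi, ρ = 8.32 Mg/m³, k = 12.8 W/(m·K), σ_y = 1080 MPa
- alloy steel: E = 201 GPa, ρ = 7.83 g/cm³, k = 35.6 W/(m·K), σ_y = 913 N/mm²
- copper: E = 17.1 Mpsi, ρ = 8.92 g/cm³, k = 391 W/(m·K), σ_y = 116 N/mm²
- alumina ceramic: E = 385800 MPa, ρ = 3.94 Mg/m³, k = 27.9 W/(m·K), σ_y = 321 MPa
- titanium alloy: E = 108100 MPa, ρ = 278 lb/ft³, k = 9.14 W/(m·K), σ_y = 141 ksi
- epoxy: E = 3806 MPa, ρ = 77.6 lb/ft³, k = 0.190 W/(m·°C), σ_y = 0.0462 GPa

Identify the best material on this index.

aluminum alloy

Screen on constraints: k ≥ 31.8 W/(m·K); σ_y ≥ 81.1 MPa. Survivors: aluminum alloy, alloy steel, copper.
Putting every candidate on a common basis:
  aluminum alloy: E = 68.95 GPa, ρ = 2720 kg/m³
  alloy steel: E = 201.0 GPa, ρ = 7830 kg/m³
  copper: E = 117.9 GPa, ρ = 8920 kg/m³
  aluminum alloy: M = 1.51×10⁻³
  alloy steel: M = 0.748×10⁻³
  copper: M = 0.550×10⁻³
Aluminum alloy ranks first.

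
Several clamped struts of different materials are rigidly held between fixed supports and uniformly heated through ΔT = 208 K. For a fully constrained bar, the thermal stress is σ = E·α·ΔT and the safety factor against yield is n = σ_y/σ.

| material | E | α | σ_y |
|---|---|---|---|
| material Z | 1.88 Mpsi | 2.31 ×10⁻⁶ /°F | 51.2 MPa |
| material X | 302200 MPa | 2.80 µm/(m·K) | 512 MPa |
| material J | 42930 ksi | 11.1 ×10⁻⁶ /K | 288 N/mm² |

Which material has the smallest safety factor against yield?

material J

In consistent units (E in GPa, α in ×10⁻⁶/K, σ_y in MPa):
  material Z: E = 12.96, α = 4.16, σ_y = 51.20 → σ = 11.2 MPa, n = 4.57
  material X: E = 302.2, α = 2.80, σ_y = 512.0 → σ = 176 MPa, n = 2.91
  material J: E = 296.0, α = 11.1, σ_y = 288.0 → σ = 683 MPa, n = 0.421
The minimum is material J at n = 0.421.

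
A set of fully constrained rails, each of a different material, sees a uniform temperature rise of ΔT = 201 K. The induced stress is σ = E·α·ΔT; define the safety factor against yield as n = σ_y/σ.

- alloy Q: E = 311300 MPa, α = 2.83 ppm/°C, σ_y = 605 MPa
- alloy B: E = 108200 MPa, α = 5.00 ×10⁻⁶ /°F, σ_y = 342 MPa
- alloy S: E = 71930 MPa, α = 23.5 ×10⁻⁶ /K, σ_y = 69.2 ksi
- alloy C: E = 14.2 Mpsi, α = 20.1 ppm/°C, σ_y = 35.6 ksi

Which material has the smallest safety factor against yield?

alloy C

Converting E to GPa, α to ×10⁻⁶/K, σ_y to MPa, then σ and n for each:
  alloy Q: E = 311.3, α = 2.83, σ_y = 605.0 → σ = 177 MPa, n = 3.42
  alloy B: E = 108.2, α = 9.00, σ_y = 342.0 → σ = 196 MPa, n = 1.75
  alloy S: E = 71.93, α = 23.5, σ_y = 477.1 → σ = 340 MPa, n = 1.40
  alloy C: E = 97.91, α = 20.1, σ_y = 245.5 → σ = 396 MPa, n = 0.621
Smallest n: alloy C with n = 0.621.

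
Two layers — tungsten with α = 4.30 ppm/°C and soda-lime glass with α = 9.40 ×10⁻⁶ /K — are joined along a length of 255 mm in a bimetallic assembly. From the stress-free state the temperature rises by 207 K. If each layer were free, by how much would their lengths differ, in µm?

269 µm

Δα = |4.30 − 9.40|×10⁻⁶/K = 5.10×10⁻⁶/K.
ΔL_mismatch = Δα·L·ΔT = 5.10×10⁻⁶ × 255.0 mm × 207.0 K = 269 µm.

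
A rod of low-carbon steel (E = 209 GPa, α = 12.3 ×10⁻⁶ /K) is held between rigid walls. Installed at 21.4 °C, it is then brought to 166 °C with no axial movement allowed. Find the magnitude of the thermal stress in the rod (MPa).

ΔT = 144.6 K. Constrained thermal stress σ = E·α·ΔT = 209.0×10³ MPa × 12.3×10⁻⁶ × 144.6 = 372 MPa (compressive).

372 MPa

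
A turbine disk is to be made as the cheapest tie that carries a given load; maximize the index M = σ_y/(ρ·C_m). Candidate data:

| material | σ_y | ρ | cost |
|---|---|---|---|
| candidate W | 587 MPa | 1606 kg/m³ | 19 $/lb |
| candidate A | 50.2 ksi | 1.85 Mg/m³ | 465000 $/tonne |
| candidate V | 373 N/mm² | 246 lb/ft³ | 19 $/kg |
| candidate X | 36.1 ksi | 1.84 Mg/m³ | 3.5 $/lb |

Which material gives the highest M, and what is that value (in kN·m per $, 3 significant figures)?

Convert each candidate to consistent units, then evaluate M:
  candidate W: σ_y = 587.0 MPa, ρ = 1606 kg/m³, cost = 41.89 $/kg
  candidate A: σ_y = 346.1 MPa, ρ = 1850 kg/m³, cost = 465.0 $/kg
  candidate V: σ_y = 373.0 MPa, ρ = 3941 kg/m³, cost = 19.00 $/kg
  candidate X: σ_y = 248.9 MPa, ρ = 1840 kg/m³, cost = 7.716 $/kg
  candidate X: M = 17.5 kN·m per $
  candidate W: M = 8.73 kN·m per $
  candidate V: M = 4.98 kN·m per $
  candidate A: M = 0.402 kN·m per $
Candidate X ranks first.

candidate X, M = 17.5 kN·m per $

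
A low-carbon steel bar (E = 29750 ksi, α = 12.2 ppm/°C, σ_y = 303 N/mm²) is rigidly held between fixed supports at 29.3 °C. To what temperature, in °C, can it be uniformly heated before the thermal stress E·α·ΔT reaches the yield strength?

150 °C

E = 29750 ksi = 205.1 GPa.
σ_y = 303 N/mm² = 303.0 MPa.
E·α·ΔT = 303.0 MPa ⇒ ΔT = 303.0 / (205.1×10³ × 12.2×10⁻⁶) = 121.1 K.
T = 29.3 + 121.1 = 150.4 °C.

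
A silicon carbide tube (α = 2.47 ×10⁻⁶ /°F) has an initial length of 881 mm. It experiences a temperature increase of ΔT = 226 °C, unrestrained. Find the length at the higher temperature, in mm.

Convert α: 2.47×10⁻⁶/°F × (9/5) = 4.45×10⁻⁶/K.
ΔL = α·L₀·ΔT = 4.45×10⁻⁶ × 881 mm × 226.0 K = 0.885 mm.
L = L₀ + ΔL = 881 + 0.885 = 881.89 mm.

881.89 mm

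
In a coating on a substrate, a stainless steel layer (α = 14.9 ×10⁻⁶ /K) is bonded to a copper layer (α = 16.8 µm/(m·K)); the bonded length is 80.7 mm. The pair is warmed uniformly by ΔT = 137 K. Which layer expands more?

α(stainless steel) = 14.9×10⁻⁶/K vs α(copper) = 16.8×10⁻⁶/K.
Higher α expands more for the same ΔT: copper.

copper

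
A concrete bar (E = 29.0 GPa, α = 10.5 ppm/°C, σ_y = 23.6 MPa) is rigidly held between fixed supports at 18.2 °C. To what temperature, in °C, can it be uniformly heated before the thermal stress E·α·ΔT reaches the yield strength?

95.7 °C

E·α·ΔT = 23.60 MPa ⇒ ΔT = 23.60 / (29.00×10³ × 10.5×10⁻⁶) = 77.50 K.
T = 18.2 + 77.50 = 95.70 °C.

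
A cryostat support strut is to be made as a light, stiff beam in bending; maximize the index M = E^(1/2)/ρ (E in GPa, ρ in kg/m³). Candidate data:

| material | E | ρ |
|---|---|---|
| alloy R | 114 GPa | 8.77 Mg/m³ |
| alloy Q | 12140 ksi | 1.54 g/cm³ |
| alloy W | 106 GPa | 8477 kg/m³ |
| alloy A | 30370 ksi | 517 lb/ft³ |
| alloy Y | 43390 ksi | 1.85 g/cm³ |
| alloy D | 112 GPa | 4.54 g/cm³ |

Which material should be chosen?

alloy Y

Convert each candidate to consistent units, then evaluate M:
  alloy R: E = 114.0 GPa, ρ = 8770 kg/m³
  alloy Q: E = 83.70 GPa, ρ = 1540 kg/m³
  alloy W: E = 106.0 GPa, ρ = 8477 kg/m³
  alloy A: E = 209.4 GPa, ρ = 8282 kg/m³
  alloy Y: E = 299.2 GPa, ρ = 1850 kg/m³
  alloy D: E = 112.0 GPa, ρ = 4540 kg/m³
  alloy Y: M = 9.35×10⁻³
  alloy Q: M = 5.94×10⁻³
  alloy D: M = 2.33×10⁻³
  alloy A: M = 1.75×10⁻³
  alloy R: M = 1.22×10⁻³
  alloy W: M = 1.21×10⁻³
The maximum is for alloy Y.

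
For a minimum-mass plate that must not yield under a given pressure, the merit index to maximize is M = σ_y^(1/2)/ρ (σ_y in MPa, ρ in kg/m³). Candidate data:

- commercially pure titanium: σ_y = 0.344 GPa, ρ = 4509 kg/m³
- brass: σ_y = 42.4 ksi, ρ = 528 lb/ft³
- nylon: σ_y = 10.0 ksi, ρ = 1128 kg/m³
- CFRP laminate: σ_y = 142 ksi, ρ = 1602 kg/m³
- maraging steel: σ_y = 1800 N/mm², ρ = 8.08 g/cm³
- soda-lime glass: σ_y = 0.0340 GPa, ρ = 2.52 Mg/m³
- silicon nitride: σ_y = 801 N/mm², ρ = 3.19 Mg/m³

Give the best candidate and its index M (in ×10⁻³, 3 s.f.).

Putting every candidate on a common basis:
  commercially pure titanium: σ_y = 344.0 MPa, ρ = 4509 kg/m³
  brass: σ_y = 292.3 MPa, ρ = 8458 kg/m³
  nylon: σ_y = 68.95 MPa, ρ = 1128 kg/m³
  CFRP laminate: σ_y = 979.1 MPa, ρ = 1602 kg/m³
  maraging steel: σ_y = 1800 MPa, ρ = 8080 kg/m³
  soda-lime glass: σ_y = 34.00 MPa, ρ = 2520 kg/m³
  silicon nitride: σ_y = 801.0 MPa, ρ = 3190 kg/m³
  CFRP laminate: M = 19.5×10⁻³
  silicon nitride: M = 8.87×10⁻³
  nylon: M = 7.36×10⁻³
  maraging steel: M = 5.25×10⁻³
  commercially pure titanium: M = 4.11×10⁻³
  soda-lime glass: M = 2.31×10⁻³
  brass: M = 2.02×10⁻³
CFRP laminate ranks first.

CFRP laminate, M = 19.5×10⁻³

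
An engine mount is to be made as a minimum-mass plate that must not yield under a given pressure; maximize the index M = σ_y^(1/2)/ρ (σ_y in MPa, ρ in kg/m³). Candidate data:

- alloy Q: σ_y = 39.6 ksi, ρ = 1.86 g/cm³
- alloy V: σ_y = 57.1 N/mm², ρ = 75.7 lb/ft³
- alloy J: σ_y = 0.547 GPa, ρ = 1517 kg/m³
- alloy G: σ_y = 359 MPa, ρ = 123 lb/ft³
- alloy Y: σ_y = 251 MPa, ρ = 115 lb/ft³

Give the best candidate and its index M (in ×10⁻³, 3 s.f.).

Normalizing units and computing the index:
  alloy Q: σ_y = 273.0 MPa, ρ = 1860 kg/m³
  alloy V: σ_y = 57.10 MPa, ρ = 1213 kg/m³
  alloy J: σ_y = 547.0 MPa, ρ = 1517 kg/m³
  alloy G: σ_y = 359.0 MPa, ρ = 1970 kg/m³
  alloy Y: σ_y = 251.0 MPa, ρ = 1842 kg/m³
  alloy J: M = 15.4×10⁻³
  alloy G: M = 9.62×10⁻³
  alloy Q: M = 8.88×10⁻³
  alloy Y: M = 8.60×10⁻³
  alloy V: M = 6.23×10⁻³
The maximum is for alloy J.

alloy J, M = 15.4×10⁻³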